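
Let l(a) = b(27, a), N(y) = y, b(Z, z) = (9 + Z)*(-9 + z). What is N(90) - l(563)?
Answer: -19854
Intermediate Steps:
b(Z, z) = (-9 + z)*(9 + Z)
l(a) = -324 + 36*a (l(a) = -81 - 9*27 + 9*a + 27*a = -81 - 243 + 9*a + 27*a = -324 + 36*a)
N(90) - l(563) = 90 - (-324 + 36*563) = 90 - (-324 + 20268) = 90 - 1*19944 = 90 - 19944 = -19854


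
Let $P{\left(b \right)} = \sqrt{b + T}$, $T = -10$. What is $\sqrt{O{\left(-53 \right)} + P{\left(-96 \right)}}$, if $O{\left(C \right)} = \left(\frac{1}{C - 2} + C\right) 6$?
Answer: $\frac{\sqrt{-962280 + 3025 i \sqrt{106}}}{55} \approx 0.28859 + 17.838 i$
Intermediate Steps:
$O{\left(C \right)} = 6 C + \frac{6}{-2 + C}$ ($O{\left(C \right)} = \left(\frac{1}{-2 + C} + C\right) 6 = \left(C + \frac{1}{-2 + C}\right) 6 = 6 C + \frac{6}{-2 + C}$)
$P{\left(b \right)} = \sqrt{-10 + b}$ ($P{\left(b \right)} = \sqrt{b - 10} = \sqrt{-10 + b}$)
$\sqrt{O{\left(-53 \right)} + P{\left(-96 \right)}} = \sqrt{\frac{6 \left(1 + \left(-53\right)^{2} - -106\right)}{-2 - 53} + \sqrt{-10 - 96}} = \sqrt{\frac{6 \left(1 + 2809 + 106\right)}{-55} + \sqrt{-106}} = \sqrt{6 \left(- \frac{1}{55}\right) 2916 + i \sqrt{106}} = \sqrt{- \frac{17496}{55} + i \sqrt{106}}$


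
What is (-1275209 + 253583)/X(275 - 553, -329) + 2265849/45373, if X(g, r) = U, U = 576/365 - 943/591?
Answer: 9999312688809441/171464567 ≈ 5.8317e+7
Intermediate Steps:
U = -3779/215715 (U = 576*(1/365) - 943*1/591 = 576/365 - 943/591 = -3779/215715 ≈ -0.017518)
X(g, r) = -3779/215715
(-1275209 + 253583)/X(275 - 553, -329) + 2265849/45373 = (-1275209 + 253583)/(-3779/215715) + 2265849/45373 = -1021626*(-215715/3779) + 2265849*(1/45373) = 220380052590/3779 + 2265849/45373 = 9999312688809441/171464567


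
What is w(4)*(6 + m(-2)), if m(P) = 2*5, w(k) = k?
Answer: 64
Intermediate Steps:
m(P) = 10
w(4)*(6 + m(-2)) = 4*(6 + 10) = 4*16 = 64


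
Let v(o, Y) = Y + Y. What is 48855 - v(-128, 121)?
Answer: 48613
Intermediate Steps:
v(o, Y) = 2*Y
48855 - v(-128, 121) = 48855 - 2*121 = 48855 - 1*242 = 48855 - 242 = 48613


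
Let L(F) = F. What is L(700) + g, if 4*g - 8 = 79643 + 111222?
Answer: 193673/4 ≈ 48418.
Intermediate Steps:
g = 190873/4 (g = 2 + (79643 + 111222)/4 = 2 + (1/4)*190865 = 2 + 190865/4 = 190873/4 ≈ 47718.)
L(700) + g = 700 + 190873/4 = 193673/4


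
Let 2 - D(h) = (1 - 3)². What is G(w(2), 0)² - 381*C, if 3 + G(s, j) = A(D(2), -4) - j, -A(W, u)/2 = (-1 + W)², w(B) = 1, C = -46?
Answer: 17967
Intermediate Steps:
D(h) = -2 (D(h) = 2 - (1 - 3)² = 2 - 1*(-2)² = 2 - 1*4 = 2 - 4 = -2)
A(W, u) = -2*(-1 + W)²
G(s, j) = -21 - j (G(s, j) = -3 + (-2*(-1 - 2)² - j) = -3 + (-2*(-3)² - j) = -3 + (-2*9 - j) = -3 + (-18 - j) = -21 - j)
G(w(2), 0)² - 381*C = (-21 - 1*0)² - 381*(-46) = (-21 + 0)² + 17526 = (-21)² + 17526 = 441 + 17526 = 17967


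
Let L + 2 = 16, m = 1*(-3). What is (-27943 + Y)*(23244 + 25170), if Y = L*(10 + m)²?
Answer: -1319620398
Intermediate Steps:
m = -3
L = 14 (L = -2 + 16 = 14)
Y = 686 (Y = 14*(10 - 3)² = 14*7² = 14*49 = 686)
(-27943 + Y)*(23244 + 25170) = (-27943 + 686)*(23244 + 25170) = -27257*48414 = -1319620398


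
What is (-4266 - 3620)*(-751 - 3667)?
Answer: 34840348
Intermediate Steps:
(-4266 - 3620)*(-751 - 3667) = -7886*(-4418) = 34840348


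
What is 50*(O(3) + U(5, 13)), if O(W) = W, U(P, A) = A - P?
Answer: 550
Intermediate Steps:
50*(O(3) + U(5, 13)) = 50*(3 + (13 - 1*5)) = 50*(3 + (13 - 5)) = 50*(3 + 8) = 50*11 = 550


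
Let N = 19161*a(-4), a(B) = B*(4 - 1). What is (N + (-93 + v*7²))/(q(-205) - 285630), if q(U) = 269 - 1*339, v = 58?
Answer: 227183/285700 ≈ 0.79518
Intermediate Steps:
q(U) = -70 (q(U) = 269 - 339 = -70)
a(B) = 3*B (a(B) = B*3 = 3*B)
N = -229932 (N = 19161*(3*(-4)) = 19161*(-12) = -229932)
(N + (-93 + v*7²))/(q(-205) - 285630) = (-229932 + (-93 + 58*7²))/(-70 - 285630) = (-229932 + (-93 + 58*49))/(-285700) = (-229932 + (-93 + 2842))*(-1/285700) = (-229932 + 2749)*(-1/285700) = -227183*(-1/285700) = 227183/285700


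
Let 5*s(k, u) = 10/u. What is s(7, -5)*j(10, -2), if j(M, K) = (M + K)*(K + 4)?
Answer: -32/5 ≈ -6.4000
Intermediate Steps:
s(k, u) = 2/u (s(k, u) = (10/u)/5 = 2/u)
j(M, K) = (4 + K)*(K + M) (j(M, K) = (K + M)*(4 + K) = (4 + K)*(K + M))
s(7, -5)*j(10, -2) = (2/(-5))*((-2)² + 4*(-2) + 4*10 - 2*10) = (2*(-⅕))*(4 - 8 + 40 - 20) = -⅖*16 = -32/5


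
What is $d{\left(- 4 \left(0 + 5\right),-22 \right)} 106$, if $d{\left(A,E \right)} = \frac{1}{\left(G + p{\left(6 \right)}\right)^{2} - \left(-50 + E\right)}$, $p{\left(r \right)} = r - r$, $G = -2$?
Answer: $\frac{53}{38} \approx 1.3947$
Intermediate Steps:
$p{\left(r \right)} = 0$
$d{\left(A,E \right)} = \frac{1}{54 - E}$ ($d{\left(A,E \right)} = \frac{1}{\left(-2 + 0\right)^{2} - \left(-50 + E\right)} = \frac{1}{\left(-2\right)^{2} - \left(-50 + E\right)} = \frac{1}{4 - \left(-50 + E\right)} = \frac{1}{54 - E}$)
$d{\left(- 4 \left(0 + 5\right),-22 \right)} 106 = \frac{1}{54 - -22} \cdot 106 = \frac{1}{54 + 22} \cdot 106 = \frac{1}{76} \cdot 106 = \frac{53}{38}$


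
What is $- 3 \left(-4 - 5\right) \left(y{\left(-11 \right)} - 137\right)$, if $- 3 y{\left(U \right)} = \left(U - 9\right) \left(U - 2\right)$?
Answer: $-6039$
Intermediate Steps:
$y{\left(U \right)} = - \frac{\left(-9 + U\right) \left(-2 + U\right)}{3}$ ($y{\left(U \right)} = - \frac{\left(U - 9\right) \left(U - 2\right)}{3} = - \frac{\left(-9 + U\right) \left(-2 + U\right)}{3}$)
$- 3 \left(-4 - 5\right) \left(y{\left(-11 \right)} - 137\right) = - 3 \left(-4 - 5\right) \left(\left(-6 - \frac{\left(-11\right)^{2}}{3} + \frac{11}{3} \left(-11\right)\right) - 137\right) = \left(-3\right) \left(-9\right) \left(\left(-6 - \frac{121}{3} - \frac{121}{3}\right) - 137\right) = 27 \left(\left(-6 - \frac{121}{3} - \frac{121}{3}\right) - 137\right) = 27 \left(- \frac{260}{3} - 137\right) = 27 \left(- \frac{671}{3}\right) = -6039$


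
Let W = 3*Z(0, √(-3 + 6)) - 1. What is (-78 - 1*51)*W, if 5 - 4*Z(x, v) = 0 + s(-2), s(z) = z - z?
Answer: -1419/4 ≈ -354.75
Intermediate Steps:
s(z) = 0
Z(x, v) = 5/4 (Z(x, v) = 5/4 - (0 + 0)/4 = 5/4 - ¼*0 = 5/4 + 0 = 5/4)
W = 11/4 (W = 3*(5/4) - 1 = 15/4 - 1 = 11/4 ≈ 2.7500)
(-78 - 1*51)*W = (-78 - 1*51)*(11/4) = (-78 - 51)*(11/4) = -129*11/4 = -1419/4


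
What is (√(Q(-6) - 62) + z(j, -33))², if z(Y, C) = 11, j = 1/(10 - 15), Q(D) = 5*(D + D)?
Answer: (11 + I*√122)² ≈ -1.0 + 243.0*I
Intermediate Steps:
Q(D) = 10*D (Q(D) = 5*(2*D) = 10*D)
j = -⅕ (j = 1/(-5) = -⅕ ≈ -0.20000)
(√(Q(-6) - 62) + z(j, -33))² = (√(10*(-6) - 62) + 11)² = (√(-60 - 62) + 11)² = (√(-122) + 11)² = (I*√122 + 11)² = (11 + I*√122)²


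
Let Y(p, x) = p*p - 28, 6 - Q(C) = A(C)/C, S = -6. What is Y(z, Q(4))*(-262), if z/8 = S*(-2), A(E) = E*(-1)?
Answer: -2407256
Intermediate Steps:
A(E) = -E
Q(C) = 7 (Q(C) = 6 - (-C)/C = 6 - 1*(-1) = 6 + 1 = 7)
z = 96 (z = 8*(-6*(-2)) = 8*12 = 96)
Y(p, x) = -28 + p² (Y(p, x) = p² - 28 = -28 + p²)
Y(z, Q(4))*(-262) = (-28 + 96²)*(-262) = (-28 + 9216)*(-262) = 9188*(-262) = -2407256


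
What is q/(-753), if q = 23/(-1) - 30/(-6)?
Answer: 6/251 ≈ 0.023904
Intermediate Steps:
q = -18 (q = 23*(-1) - 30*(-⅙) = -23 + 5 = -18)
q/(-753) = -18/(-753) = -18*(-1/753) = 6/251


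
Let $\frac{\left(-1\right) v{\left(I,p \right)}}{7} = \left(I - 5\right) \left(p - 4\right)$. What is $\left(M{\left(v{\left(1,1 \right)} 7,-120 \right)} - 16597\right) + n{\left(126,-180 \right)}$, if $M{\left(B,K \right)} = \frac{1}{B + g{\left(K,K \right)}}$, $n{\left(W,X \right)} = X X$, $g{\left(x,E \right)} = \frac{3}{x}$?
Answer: $\frac{371702323}{23521} \approx 15803.0$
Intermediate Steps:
$v{\left(I,p \right)} = - 7 \left(-5 + I\right) \left(-4 + p\right)$ ($v{\left(I,p \right)} = - 7 \left(I - 5\right) \left(p - 4\right) = - 7 \left(-5 + I\right) \left(-4 + p\right)$)
$n{\left(W,X \right)} = X^{2}$
$M{\left(B,K \right)} = \frac{1}{B + \frac{3}{K}}$
$\left(M{\left(v{\left(1,1 \right)} 7,-120 \right)} - 16597\right) + n{\left(126,-180 \right)} = \left(- \frac{120}{3 + \left(-140 + 28 \cdot 1 + 35 \cdot 1 - 7 \cdot 1\right) 7 \left(-120\right)} - 16597\right) + \left(-180\right)^{2} = \left(- \frac{120}{3 + \left(-140 + 28 + 35 - 7\right) 7 \left(-120\right)} - 16597\right) + 32400 = \left(- \frac{120}{3 + \left(-84\right) 7 \left(-120\right)} - 16597\right) + 32400 = \left(- \frac{120}{3 - -70560} - 16597\right) + 32400 = \left(- \frac{120}{3 + 70560} - 16597\right) + 32400 = \left(- \frac{120}{70563} - 16597\right) + 32400 = \left(\left(-120\right) \frac{1}{70563} - 16597\right) + 32400 = \left(- \frac{40}{23521} - 16597\right) + 32400 = - \frac{390378077}{23521} + 32400 = \frac{371702323}{23521}$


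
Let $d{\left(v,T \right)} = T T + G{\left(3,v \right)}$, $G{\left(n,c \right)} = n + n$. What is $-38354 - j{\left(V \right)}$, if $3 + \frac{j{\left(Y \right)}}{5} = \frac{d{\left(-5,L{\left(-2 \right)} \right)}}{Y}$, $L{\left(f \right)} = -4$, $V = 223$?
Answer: $- \frac{8549707}{223} \approx -38340.0$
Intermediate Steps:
$G{\left(n,c \right)} = 2 n$
$d{\left(v,T \right)} = 6 + T^{2}$ ($d{\left(v,T \right)} = T T + 2 \cdot 3 = T^{2} + 6 = 6 + T^{2}$)
$j{\left(Y \right)} = -15 + \frac{110}{Y}$ ($j{\left(Y \right)} = -15 + 5 \frac{6 + \left(-4\right)^{2}}{Y} = -15 + 5 \frac{6 + 16}{Y} = -15 + 5 \frac{22}{Y} = -15 + \frac{110}{Y}$)
$-38354 - j{\left(V \right)} = -38354 - \left(-15 + \frac{110}{223}\right) = -38354 - - \frac{3235}{223} = -38354 + \frac{3235}{223} = - \frac{8549707}{223}$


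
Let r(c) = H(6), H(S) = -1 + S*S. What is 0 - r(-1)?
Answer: -35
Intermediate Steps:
H(S) = -1 + S²
r(c) = 35 (r(c) = -1 + 6² = -1 + 36 = 35)
0 - r(-1) = 0 - 1*35 = 0 - 35 = -35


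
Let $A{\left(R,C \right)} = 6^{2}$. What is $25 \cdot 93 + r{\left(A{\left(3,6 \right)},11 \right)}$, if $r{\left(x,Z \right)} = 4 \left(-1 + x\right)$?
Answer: $2465$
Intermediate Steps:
$A{\left(R,C \right)} = 36$
$r{\left(x,Z \right)} = -4 + 4 x$
$25 \cdot 93 + r{\left(A{\left(3,6 \right)},11 \right)} = 25 \cdot 93 + \left(-4 + 4 \cdot 36\right) = 2325 + \left(-4 + 144\right) = 2325 + 140 = 2465$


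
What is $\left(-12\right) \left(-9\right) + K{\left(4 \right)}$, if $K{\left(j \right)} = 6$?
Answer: $114$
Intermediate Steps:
$\left(-12\right) \left(-9\right) + K{\left(4 \right)} = \left(-12\right) \left(-9\right) + 6 = 108 + 6 = 114$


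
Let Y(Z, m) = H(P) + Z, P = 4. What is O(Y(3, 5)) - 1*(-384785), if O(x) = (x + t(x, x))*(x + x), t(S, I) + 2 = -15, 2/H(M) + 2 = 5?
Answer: 3462185/9 ≈ 3.8469e+5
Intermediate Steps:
H(M) = ⅔ (H(M) = 2/(-2 + 5) = 2/3 = 2*(⅓) = ⅔)
t(S, I) = -17 (t(S, I) = -2 - 15 = -17)
Y(Z, m) = ⅔ + Z
O(x) = 2*x*(-17 + x) (O(x) = (x - 17)*(x + x) = (-17 + x)*(2*x) = 2*x*(-17 + x))
O(Y(3, 5)) - 1*(-384785) = 2*(⅔ + 3)*(-17 + (⅔ + 3)) - 1*(-384785) = 2*(11/3)*(-17 + 11/3) + 384785 = 2*(11/3)*(-40/3) + 384785 = -880/9 + 384785 = 3462185/9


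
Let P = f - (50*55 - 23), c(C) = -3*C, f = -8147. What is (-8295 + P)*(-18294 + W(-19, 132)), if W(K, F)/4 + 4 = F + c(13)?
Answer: 343853522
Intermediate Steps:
P = -10874 (P = -8147 - (50*55 - 23) = -8147 - (2750 - 23) = -8147 - 1*2727 = -8147 - 2727 = -10874)
W(K, F) = -172 + 4*F (W(K, F) = -16 + 4*(F - 3*13) = -16 + 4*(F - 39) = -16 + 4*(-39 + F) = -16 + (-156 + 4*F) = -172 + 4*F)
(-8295 + P)*(-18294 + W(-19, 132)) = (-8295 - 10874)*(-18294 + (-172 + 4*132)) = -19169*(-18294 + (-172 + 528)) = -19169*(-18294 + 356) = -19169*(-17938) = 343853522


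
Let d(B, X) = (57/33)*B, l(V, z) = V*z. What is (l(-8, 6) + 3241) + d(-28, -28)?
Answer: 34591/11 ≈ 3144.6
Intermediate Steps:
d(B, X) = 19*B/11 (d(B, X) = (57*(1/33))*B = 19*B/11)
(l(-8, 6) + 3241) + d(-28, -28) = (-8*6 + 3241) + (19/11)*(-28) = (-48 + 3241) - 532/11 = 3193 - 532/11 = 34591/11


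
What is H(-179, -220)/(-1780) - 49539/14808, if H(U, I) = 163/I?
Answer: -808210779/241617200 ≈ -3.3450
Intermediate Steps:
H(-179, -220)/(-1780) - 49539/14808 = (163/(-220))/(-1780) - 49539/14808 = (163*(-1/220))*(-1/1780) - 49539*1/14808 = -163/220*(-1/1780) - 16513/4936 = 163/391600 - 16513/4936 = -808210779/241617200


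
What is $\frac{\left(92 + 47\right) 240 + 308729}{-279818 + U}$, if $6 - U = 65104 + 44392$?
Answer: $- \frac{342089}{389308} \approx -0.87871$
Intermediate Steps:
$U = -109490$ ($U = 6 - \left(65104 + 44392\right) = 6 - 109496 = -109490$)
$\frac{\left(92 + 47\right) 240 + 308729}{-279818 + U} = \frac{\left(92 + 47\right) 240 + 308729}{-279818 - 109490} = \frac{139 \cdot 240 + 308729}{-389308} = \left(33360 + 308729\right) \left(- \frac{1}{389308}\right) = 342089 \left(- \frac{1}{389308}\right) = - \frac{342089}{389308}$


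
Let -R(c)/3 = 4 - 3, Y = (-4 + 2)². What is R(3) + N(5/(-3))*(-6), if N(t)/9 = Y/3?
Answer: -75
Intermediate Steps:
Y = 4 (Y = (-2)² = 4)
R(c) = -3 (R(c) = -3*(4 - 3) = -3*1 = -3)
N(t) = 12 (N(t) = 9*(4/3) = 12)
R(3) + N(5/(-3))*(-6) = -3 + 12*(-6) = -3 - 72 = -75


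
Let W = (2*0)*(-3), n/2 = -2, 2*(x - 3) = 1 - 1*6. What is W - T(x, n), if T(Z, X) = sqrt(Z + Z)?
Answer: -1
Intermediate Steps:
x = 1/2 (x = 3 + (1 - 1*6)/2 = 3 + (1 - 6)/2 = 3 + (1/2)*(-5) = 3 - 5/2 = 1/2 ≈ 0.50000)
n = -4 (n = 2*(-2) = -4)
T(Z, X) = sqrt(2)*sqrt(Z) (T(Z, X) = sqrt(2*Z) = sqrt(2)*sqrt(Z))
W = 0 (W = 0*(-3) = 0)
W - T(x, n) = 0 - sqrt(2)*sqrt(1/2) = 0 - sqrt(2)*sqrt(2)/2 = 0 - 1*1 = 0 - 1 = -1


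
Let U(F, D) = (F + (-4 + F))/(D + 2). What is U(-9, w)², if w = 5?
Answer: 484/49 ≈ 9.8775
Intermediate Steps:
U(F, D) = (-4 + 2*F)/(2 + D)
U(-9, w)² = (2*(-2 - 9)/(2 + 5))² = (2*(-11)/7)² = (2*(⅐)*(-11))² = (-22/7)² = 484/49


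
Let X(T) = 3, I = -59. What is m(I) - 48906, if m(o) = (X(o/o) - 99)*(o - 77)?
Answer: -35850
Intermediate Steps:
m(o) = 7392 - 96*o (m(o) = (3 - 99)*(o - 77) = -96*(-77 + o) = 7392 - 96*o)
m(I) - 48906 = (7392 - 96*(-59)) - 48906 = (7392 + 5664) - 48906 = 13056 - 48906 = -35850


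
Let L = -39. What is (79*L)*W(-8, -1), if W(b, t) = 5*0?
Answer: 0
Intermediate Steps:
W(b, t) = 0
(79*L)*W(-8, -1) = (79*(-39))*0 = -3081*0 = 0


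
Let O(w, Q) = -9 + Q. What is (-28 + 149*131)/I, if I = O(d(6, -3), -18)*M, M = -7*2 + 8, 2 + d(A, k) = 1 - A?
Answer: 6497/54 ≈ 120.31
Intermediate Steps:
d(A, k) = -1 - A (d(A, k) = -2 + (1 - A) = -1 - A)
M = -6 (M = -14 + 8 = -6)
I = 162 (I = (-9 - 18)*(-6) = -27*(-6) = 162)
(-28 + 149*131)/I = (-28 + 149*131)/162 = (-28 + 19519)*(1/162) = 19491*(1/162) = 6497/54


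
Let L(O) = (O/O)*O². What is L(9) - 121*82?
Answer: -9841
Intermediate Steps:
L(O) = O² (L(O) = 1*O² = O²)
L(9) - 121*82 = 9² - 121*82 = 81 - 9922 = -9841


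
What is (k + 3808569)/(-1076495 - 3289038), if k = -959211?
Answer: -2849358/4365533 ≈ -0.65269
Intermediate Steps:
(k + 3808569)/(-1076495 - 3289038) = (-959211 + 3808569)/(-1076495 - 3289038) = 2849358/(-4365533) = 2849358*(-1/4365533) = -2849358/4365533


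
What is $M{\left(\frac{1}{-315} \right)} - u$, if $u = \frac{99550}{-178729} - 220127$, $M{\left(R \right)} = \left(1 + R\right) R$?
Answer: $\frac{3903826794126019}{17734385025} \approx 2.2013 \cdot 10^{5}$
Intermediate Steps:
$M{\left(R \right)} = R \left(1 + R\right)$
$u = - \frac{39343178133}{178729}$ ($u = 99550 \left(- \frac{1}{178729}\right) - 220127 = - \frac{99550}{178729} - 220127 = - \frac{39343178133}{178729} \approx -2.2013 \cdot 10^{5}$)
$M{\left(\frac{1}{-315} \right)} - u = \frac{1 + \frac{1}{-315}}{-315} - - \frac{39343178133}{178729} = - \frac{1 - \frac{1}{315}}{315} + \frac{39343178133}{178729} = \left(- \frac{1}{315}\right) \frac{314}{315} + \frac{39343178133}{178729} = - \frac{314}{99225} + \frac{39343178133}{178729} = \frac{3903826794126019}{17734385025}$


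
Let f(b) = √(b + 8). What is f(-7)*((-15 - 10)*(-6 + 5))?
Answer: 25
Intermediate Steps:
f(b) = √(8 + b)
f(-7)*((-15 - 10)*(-6 + 5)) = √(8 - 7)*((-15 - 10)*(-6 + 5)) = √1*(-25*(-1)) = 1*25 = 25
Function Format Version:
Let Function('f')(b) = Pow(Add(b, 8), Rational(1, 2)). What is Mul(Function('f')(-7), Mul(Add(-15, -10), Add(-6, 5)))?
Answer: 25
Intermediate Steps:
Function('f')(b) = Pow(Add(8, b), Rational(1, 2))
Mul(Function('f')(-7), Mul(Add(-15, -10), Add(-6, 5))) = Mul(Pow(Add(8, -7), Rational(1, 2)), Mul(Add(-15, -10), Add(-6, 5))) = Mul(Pow(1, Rational(1, 2)), Mul(-25, -1)) = Mul(1, 25) = 25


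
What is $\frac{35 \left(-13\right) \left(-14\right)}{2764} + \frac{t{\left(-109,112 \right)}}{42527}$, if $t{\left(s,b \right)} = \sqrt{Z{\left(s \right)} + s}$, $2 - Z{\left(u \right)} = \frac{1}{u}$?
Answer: $\frac{3185}{1382} + \frac{7 i \sqrt{25942}}{4635443} \approx 2.3046 + 0.00024323 i$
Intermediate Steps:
$Z{\left(u \right)} = 2 - \frac{1}{u}$
$t{\left(s,b \right)} = \sqrt{2 + s - \frac{1}{s}}$ ($t{\left(s,b \right)} = \sqrt{\left(2 - \frac{1}{s}\right) + s} = \sqrt{2 + s - \frac{1}{s}}$)
$\frac{35 \left(-13\right) \left(-14\right)}{2764} + \frac{t{\left(-109,112 \right)}}{42527} = \frac{35 \left(-13\right) \left(-14\right)}{2764} + \frac{\sqrt{2 - 109 - \frac{1}{-109}}}{42527} = \left(-455\right) \left(-14\right) \frac{1}{2764} + \sqrt{2 - 109 - - \frac{1}{109}} \cdot \frac{1}{42527} = 6370 \cdot \frac{1}{2764} + \sqrt{2 - 109 + \frac{1}{109}} \cdot \frac{1}{42527} = \frac{3185}{1382} + \sqrt{- \frac{11662}{109}} \cdot \frac{1}{42527} = \frac{3185}{1382} + \frac{7 i \sqrt{25942}}{109} \cdot \frac{1}{42527} = \frac{3185}{1382} + \frac{7 i \sqrt{25942}}{4635443}$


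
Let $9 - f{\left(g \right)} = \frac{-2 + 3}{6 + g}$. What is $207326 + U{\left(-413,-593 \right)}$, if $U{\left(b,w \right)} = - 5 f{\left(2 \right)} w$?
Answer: $\frac{1869123}{8} \approx 2.3364 \cdot 10^{5}$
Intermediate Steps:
$f{\left(g \right)} = 9 - \frac{1}{6 + g}$ ($f{\left(g \right)} = 9 - \frac{-2 + 3}{6 + g} = 9 - 1 \frac{1}{6 + g} = 9 - \frac{1}{6 + g}$)
$U{\left(b,w \right)} = - \frac{355 w}{8}$ ($U{\left(b,w \right)} = - 5 \frac{53 + 9 \cdot 2}{6 + 2} w = - 5 \frac{53 + 18}{8} w = - 5 \cdot \frac{1}{8} \cdot 71 w = \left(-5\right) \frac{71}{8} w = - \frac{355 w}{8}$)
$207326 + U{\left(-413,-593 \right)} = 207326 - - \frac{210515}{8} = 207326 + \frac{210515}{8} = \frac{1869123}{8}$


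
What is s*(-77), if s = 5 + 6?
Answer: -847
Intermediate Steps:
s = 11
s*(-77) = 11*(-77) = -847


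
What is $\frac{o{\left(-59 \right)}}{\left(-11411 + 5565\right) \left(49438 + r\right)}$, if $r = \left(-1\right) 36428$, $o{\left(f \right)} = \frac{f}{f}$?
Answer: $- \frac{1}{76056460} \approx -1.3148 \cdot 10^{-8}$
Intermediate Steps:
$o{\left(f \right)} = 1$
$r = -36428$
$\frac{o{\left(-59 \right)}}{\left(-11411 + 5565\right) \left(49438 + r\right)} = 1 \frac{1}{\left(-11411 + 5565\right) \left(49438 - 36428\right)} = 1 \frac{1}{\left(-5846\right) 13010} = 1 \frac{1}{-76056460} = 1 \left(- \frac{1}{76056460}\right) = - \frac{1}{76056460}$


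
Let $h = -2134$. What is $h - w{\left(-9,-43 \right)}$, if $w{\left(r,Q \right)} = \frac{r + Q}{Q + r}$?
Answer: $-2135$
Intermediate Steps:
$w{\left(r,Q \right)} = 1$ ($w{\left(r,Q \right)} = \frac{Q + r}{Q + r} = 1$)
$h - w{\left(-9,-43 \right)} = -2134 - 1 = -2135$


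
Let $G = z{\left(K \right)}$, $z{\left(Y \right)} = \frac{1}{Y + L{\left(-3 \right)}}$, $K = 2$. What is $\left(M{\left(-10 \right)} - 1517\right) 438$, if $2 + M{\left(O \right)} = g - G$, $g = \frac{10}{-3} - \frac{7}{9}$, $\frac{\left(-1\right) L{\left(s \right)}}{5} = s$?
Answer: $- \frac{34024570}{51} \approx -6.6715 \cdot 10^{5}$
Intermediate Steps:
$L{\left(s \right)} = - 5 s$
$z{\left(Y \right)} = \frac{1}{15 + Y}$ ($z{\left(Y \right)} = \frac{1}{Y - -15} = \frac{1}{Y + 15} = \frac{1}{15 + Y}$)
$G = \frac{1}{17}$ ($G = \frac{1}{15 + 2} = \frac{1}{17} \approx 0.058824$)
$g = - \frac{37}{9}$ ($g = 10 \left(- \frac{1}{3}\right) - \frac{7}{9} = - \frac{10}{3} - \frac{7}{9} = - \frac{37}{9} \approx -4.1111$)
$M{\left(O \right)} = - \frac{944}{153}$ ($M{\left(O \right)} = -2 - \frac{638}{153} = - \frac{944}{153}$)
$\left(M{\left(-10 \right)} - 1517\right) 438 = \left(- \frac{944}{153} - 1517\right) 438 = \left(- \frac{233045}{153}\right) 438 = - \frac{34024570}{51}$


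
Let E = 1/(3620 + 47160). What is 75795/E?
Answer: 3848870100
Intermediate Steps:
E = 1/50780 ≈ 1.9693e-5
75795/E = 75795/(1/50780) = 75795*50780 = 3848870100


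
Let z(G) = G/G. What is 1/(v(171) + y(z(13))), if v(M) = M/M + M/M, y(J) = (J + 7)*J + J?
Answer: 1/11 ≈ 0.090909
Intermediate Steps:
z(G) = 1
y(J) = J + J*(7 + J) (y(J) = (7 + J)*J + J = J*(7 + J) + J = J + J*(7 + J))
v(M) = 2 (v(M) = 1 + 1 = 2)
1/(v(171) + y(z(13))) = 1/(2 + 1*(8 + 1)) = 1/(2 + 1*9) = 1/(2 + 9) = 1/11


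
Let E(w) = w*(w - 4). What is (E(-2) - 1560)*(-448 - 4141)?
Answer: 7103772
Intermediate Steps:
E(w) = w*(-4 + w)
(E(-2) - 1560)*(-448 - 4141) = (-2*(-4 - 2) - 1560)*(-448 - 4141) = (-2*(-6) - 1560)*(-4589) = (12 - 1560)*(-4589) = -1548*(-4589) = 7103772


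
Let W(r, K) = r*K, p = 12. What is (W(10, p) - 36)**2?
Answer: 7056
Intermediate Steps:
W(r, K) = K*r
(W(10, p) - 36)**2 = (12*10 - 36)**2 = (120 - 36)**2 = 84**2 = 7056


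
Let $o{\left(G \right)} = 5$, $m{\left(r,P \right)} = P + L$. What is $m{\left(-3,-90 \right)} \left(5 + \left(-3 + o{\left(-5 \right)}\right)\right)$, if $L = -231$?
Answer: $-2247$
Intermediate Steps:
$m{\left(r,P \right)} = -231 + P$ ($m{\left(r,P \right)} = P - 231 = -231 + P$)
$m{\left(-3,-90 \right)} \left(5 + \left(-3 + o{\left(-5 \right)}\right)\right) = \left(-231 - 90\right) \left(5 + \left(-3 + 5\right)\right) = - 321 \left(5 + 2\right) = \left(-321\right) 7 = -2247$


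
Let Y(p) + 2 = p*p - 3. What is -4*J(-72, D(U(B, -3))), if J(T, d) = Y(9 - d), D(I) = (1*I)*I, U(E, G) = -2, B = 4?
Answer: -80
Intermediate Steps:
Y(p) = -5 + p² (Y(p) = -2 + (p*p - 3) = -2 + (p² - 3) = -2 + (-3 + p²) = -5 + p²)
D(I) = I² (D(I) = I*I = I²)
J(T, d) = -5 + (9 - d)²
-4*J(-72, D(U(B, -3))) = -4*(-5 + (-9 + (-2)²)²) = -4*(-5 + (-9 + 4)²) = -4*(-5 + (-5)²) = -4*(-5 + 25) = -4*20 = -80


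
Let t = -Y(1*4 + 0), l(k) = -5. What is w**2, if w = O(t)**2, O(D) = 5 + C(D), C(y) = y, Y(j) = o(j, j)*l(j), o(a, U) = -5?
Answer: 160000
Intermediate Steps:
Y(j) = 25 (Y(j) = -5*(-5) = 25)
t = -25 (t = -1*25 = -25)
O(D) = 5 + D
w = 400 (w = (5 - 25)**2 = (-20)**2 = 400)
w**2 = 400**2 = 160000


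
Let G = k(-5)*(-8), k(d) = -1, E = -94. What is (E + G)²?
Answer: 7396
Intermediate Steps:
G = 8 (G = -1*(-8) = 8)
(E + G)² = (-94 + 8)² = (-86)² = 7396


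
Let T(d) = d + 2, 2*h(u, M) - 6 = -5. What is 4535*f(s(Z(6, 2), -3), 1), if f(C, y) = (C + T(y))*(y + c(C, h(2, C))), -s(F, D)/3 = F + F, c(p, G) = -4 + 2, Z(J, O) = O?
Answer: 40815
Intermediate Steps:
h(u, M) = 1/2 (h(u, M) = 3 + (1/2)*(-5) = 3 - 5/2 = 1/2)
T(d) = 2 + d
c(p, G) = -2
s(F, D) = -6*F (s(F, D) = -3*(F + F) = -6*F)
f(C, y) = (-2 + y)*(2 + C + y) (f(C, y) = (C + (2 + y))*(y - 2) = (2 + C + y)*(-2 + y) = (-2 + y)*(2 + C + y))
4535*f(s(Z(6, 2), -3), 1) = 4535*(-4 + 1**2 - (-12)*2 - 6*2*1) = 4535*(-4 + 1 - 2*(-12) - 12*1) = 4535*(-4 + 1 + 24 - 12) = 4535*9 = 40815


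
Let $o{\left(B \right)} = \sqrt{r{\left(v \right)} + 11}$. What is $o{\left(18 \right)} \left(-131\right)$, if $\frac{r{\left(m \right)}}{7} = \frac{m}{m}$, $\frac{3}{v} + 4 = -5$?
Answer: $- 393 \sqrt{2} \approx -555.79$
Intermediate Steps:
$v = - \frac{1}{3}$ ($v = \frac{3}{-4 - 5} = \frac{3}{-9} = 3 \left(- \frac{1}{9}\right) = - \frac{1}{3} \approx -0.33333$)
$r{\left(m \right)} = 7$ ($r{\left(m \right)} = 7 \frac{m}{m} = 7 \cdot 1 = 7$)
$o{\left(B \right)} = 3 \sqrt{2}$ ($o{\left(B \right)} = \sqrt{7 + 11} = \sqrt{18} = 3 \sqrt{2}$)
$o{\left(18 \right)} \left(-131\right) = 3 \sqrt{2} \left(-131\right) = - 393 \sqrt{2}$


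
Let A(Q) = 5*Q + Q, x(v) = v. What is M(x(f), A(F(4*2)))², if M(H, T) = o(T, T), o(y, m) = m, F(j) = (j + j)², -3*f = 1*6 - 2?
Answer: 2359296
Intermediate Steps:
f = -4/3 (f = -(1*6 - 2)/3 = -(6 - 2)/3 = -⅓*4 = -4/3 ≈ -1.3333)
F(j) = 4*j² (F(j) = (2*j)² = 4*j²)
A(Q) = 6*Q
M(H, T) = T
M(x(f), A(F(4*2)))² = (6*(4*(4*2)²))² = (6*(4*8²))² = (6*(4*64))² = (6*256)² = 1536² = 2359296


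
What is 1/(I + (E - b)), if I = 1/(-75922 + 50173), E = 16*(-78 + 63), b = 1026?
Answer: -25749/32598235 ≈ -0.00078989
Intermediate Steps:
E = -240 (E = 16*(-15) = -240)
I = -1/25749 (I = 1/(-25749) = -1/25749 ≈ -3.8836e-5)
1/(I + (E - b)) = 1/(-1/25749 + (-240 - 1*1026)) = 1/(-1/25749 + (-240 - 1026)) = 1/(-1/25749 - 1266) = 1/(-32598235/25749) = -25749/32598235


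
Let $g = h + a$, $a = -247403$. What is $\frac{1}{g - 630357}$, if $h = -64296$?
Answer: $- \frac{1}{942056} \approx -1.0615 \cdot 10^{-6}$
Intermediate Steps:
$g = -311699$ ($g = -64296 - 247403 = -311699$)
$\frac{1}{g - 630357} = \frac{1}{-311699 - 630357} = \frac{1}{-942056} = - \frac{1}{942056}$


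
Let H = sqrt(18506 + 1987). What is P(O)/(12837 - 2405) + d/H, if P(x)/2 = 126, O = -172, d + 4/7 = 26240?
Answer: 63/2608 + 183676*sqrt(253)/15939 ≈ 183.32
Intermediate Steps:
d = 183676/7 (d = -4/7 + 26240 = 183676/7 ≈ 26239.)
P(x) = 252 (P(x) = 2*126 = 252)
H = 9*sqrt(253) (H = sqrt(20493) = 9*sqrt(253) ≈ 143.15)
P(O)/(12837 - 2405) + d/H = 252/(12837 - 2405) + 183676/(7*((9*sqrt(253)))) = 252/10432 + 183676*(sqrt(253)/2277)/7 = 252*(1/10432) + 183676*sqrt(253)/15939 = 63/2608 + 183676*sqrt(253)/15939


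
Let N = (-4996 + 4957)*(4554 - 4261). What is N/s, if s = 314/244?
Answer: -1394094/157 ≈ -8879.6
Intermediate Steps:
N = -11427 (N = -39*293 = -11427)
s = 157/122 (s = 314*(1/244) = 157/122 ≈ 1.2869)
N/s = -11427/157/122 = -11427*122/157 = -1394094/157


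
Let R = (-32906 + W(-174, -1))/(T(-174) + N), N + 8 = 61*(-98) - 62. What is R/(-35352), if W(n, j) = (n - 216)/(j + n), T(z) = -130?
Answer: -71977/477760185 ≈ -0.00015066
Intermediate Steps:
W(n, j) = (-216 + n)/(j + n)
N = -6048 (N = -8 + (61*(-98) - 62) = -8 + (-5978 - 62) = -8 - 6040 = -6048)
R = 575816/108115 (R = (-32906 + (-216 - 174)/(-1 - 174))/(-130 - 6048) = (-32906 - 390/(-175))/(-6178) = (-32906 - 1/175*(-390))*(-1/6178) = (-32906 + 78/35)*(-1/6178) = -1151632/35*(-1/6178) = 575816/108115 ≈ 5.3260)
R/(-35352) = (575816/108115)/(-35352) = (575816/108115)*(-1/35352) = -71977/477760185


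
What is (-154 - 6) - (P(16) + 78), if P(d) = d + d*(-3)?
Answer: -206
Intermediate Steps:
P(d) = -2*d (P(d) = d - 3*d = -2*d)
(-154 - 6) - (P(16) + 78) = (-154 - 6) - (-2*16 + 78) = -160 - (-32 + 78) = -160 - 1*46 = -160 - 46 = -206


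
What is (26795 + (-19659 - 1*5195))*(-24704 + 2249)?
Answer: -43585155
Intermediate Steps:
(26795 + (-19659 - 1*5195))*(-24704 + 2249) = (26795 + (-19659 - 5195))*(-22455) = (26795 - 24854)*(-22455) = 1941*(-22455) = -43585155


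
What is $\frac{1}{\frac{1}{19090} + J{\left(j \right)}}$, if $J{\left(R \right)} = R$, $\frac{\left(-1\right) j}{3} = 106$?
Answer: $- \frac{19090}{6070619} \approx -0.0031447$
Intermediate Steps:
$j = -318$ ($j = \left(-3\right) 106 = -318$)
$\frac{1}{\frac{1}{19090} + J{\left(j \right)}} = \frac{1}{\frac{1}{19090} - 318} = \frac{1}{- \frac{6070619}{19090}} = - \frac{19090}{6070619}$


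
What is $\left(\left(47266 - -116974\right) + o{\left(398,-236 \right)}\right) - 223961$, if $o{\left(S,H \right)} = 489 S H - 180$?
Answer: $-45990693$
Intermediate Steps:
$o{\left(S,H \right)} = -180 + 489 H S$ ($o{\left(S,H \right)} = 489 H S - 180 = -180 + 489 H S$)
$\left(\left(47266 - -116974\right) + o{\left(398,-236 \right)}\right) - 223961 = \left(\left(47266 - -116974\right) + \left(-180 + 489 \left(-236\right) 398\right)\right) - 223961 = \left(\left(47266 + 116974\right) - 45930972\right) - 223961 = \left(164240 - 45930972\right) - 223961 = -45766732 - 223961 = -45990693$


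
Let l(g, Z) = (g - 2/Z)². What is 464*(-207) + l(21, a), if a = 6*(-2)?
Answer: -3441599/36 ≈ -95600.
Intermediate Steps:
a = -12
464*(-207) + l(21, a) = 464*(-207) + (-2 - 12*21)²/(-12)² = -96048 + (-2 - 252)²/144 = -96048 + (1/144)*(-254)² = -96048 + (1/144)*64516 = -96048 + 16129/36 = -3441599/36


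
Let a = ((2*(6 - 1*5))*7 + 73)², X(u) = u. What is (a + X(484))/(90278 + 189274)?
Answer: 8053/279552 ≈ 0.028807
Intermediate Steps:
a = 7569 (a = ((2*(6 - 5))*7 + 73)² = ((2*1)*7 + 73)² = (2*7 + 73)² = (14 + 73)² = 87² = 7569)
(a + X(484))/(90278 + 189274) = (7569 + 484)/(90278 + 189274) = 8053/279552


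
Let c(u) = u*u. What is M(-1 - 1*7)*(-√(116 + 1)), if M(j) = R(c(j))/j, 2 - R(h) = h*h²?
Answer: -393213*√13/4 ≈ -3.5444e+5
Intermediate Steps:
c(u) = u²
R(h) = 2 - h³ (R(h) = 2 - h*h² = 2 - h³)
M(j) = (2 - j⁶)/j (M(j) = (2 - (j²)³)/j = (2 - j⁶)/j)
M(-1 - 1*7)*(-√(116 + 1)) = ((2 - (-1 - 1*7)⁶)/(-1 - 1*7))*(-√(116 + 1)) = ((2 - (-1 - 7)⁶)/(-1 - 7))*(-√117) = ((2 - 1*(-8)⁶)/(-8))*(-3*√13) = (-(2 - 1*262144)/8)*(-3*√13) = (-(2 - 262144)/8)*(-3*√13) = (-⅛*(-262142))*(-3*√13) = 131071*(-3*√13)/4 = -393213*√13/4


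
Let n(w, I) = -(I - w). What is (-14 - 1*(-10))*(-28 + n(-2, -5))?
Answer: 100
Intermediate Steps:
n(w, I) = w - I
(-14 - 1*(-10))*(-28 + n(-2, -5)) = (-14 - 1*(-10))*(-28 + (-2 - 1*(-5))) = (-14 + 10)*(-28 + (-2 + 5)) = -4*(-28 + 3) = -4*(-25) = 100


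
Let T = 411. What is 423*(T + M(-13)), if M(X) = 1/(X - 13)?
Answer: 4519755/26 ≈ 1.7384e+5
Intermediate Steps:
M(X) = 1/(-13 + X)
423*(T + M(-13)) = 423*(411 + 1/(-13 - 13)) = 423*(411 + 1/(-26)) = 423*(411 - 1/26) = 423*(10685/26) = 4519755/26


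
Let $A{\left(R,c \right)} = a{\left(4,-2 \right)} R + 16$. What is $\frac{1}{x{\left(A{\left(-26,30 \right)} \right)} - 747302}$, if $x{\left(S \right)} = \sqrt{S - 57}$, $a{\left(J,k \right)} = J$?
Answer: $- \frac{747302}{558460279349} - \frac{i \sqrt{145}}{558460279349} \approx -1.3381 \cdot 10^{-6} - 2.1562 \cdot 10^{-11} i$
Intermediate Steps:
$A{\left(R,c \right)} = 16 + 4 R$ ($A{\left(R,c \right)} = 4 R + 16 = 16 + 4 R$)
$x{\left(S \right)} = \sqrt{-57 + S}$
$\frac{1}{x{\left(A{\left(-26,30 \right)} \right)} - 747302} = \frac{1}{\sqrt{-57 + \left(16 + 4 \left(-26\right)\right)} - 747302} = \frac{1}{\sqrt{-57 + \left(16 - 104\right)} - 747302} = \frac{1}{\sqrt{-57 - 88} - 747302} = \frac{1}{\sqrt{-145} - 747302} = \frac{1}{i \sqrt{145} - 747302} = \frac{1}{-747302 + i \sqrt{145}}$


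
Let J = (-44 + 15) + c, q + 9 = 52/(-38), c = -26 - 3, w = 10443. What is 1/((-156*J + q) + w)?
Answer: 19/370132 ≈ 5.1333e-5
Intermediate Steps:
c = -29
q = -197/19 (q = -9 + 52/(-38) = -9 + 52*(-1/38) = -9 - 26/19 = -197/19 ≈ -10.368)
J = -58 (J = (-44 + 15) - 29 = -29 - 29 = -58)
1/((-156*J + q) + w) = 1/((-156*(-58) - 197/19) + 10443) = 1/((9048 - 197/19) + 10443) = 1/(171715/19 + 10443) = 1/(370132/19) = 19/370132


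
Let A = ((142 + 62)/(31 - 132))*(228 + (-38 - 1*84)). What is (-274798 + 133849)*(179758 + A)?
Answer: -2555959863366/101 ≈ -2.5307e+10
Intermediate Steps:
A = -21624/101 (A = (204/(-101))*(228 + (-38 - 84)) = (204*(-1/101))*(228 - 122) = -204/101*106 = -21624/101 ≈ -214.10)
(-274798 + 133849)*(179758 + A) = (-274798 + 133849)*(179758 - 21624/101) = -140949*18133934/101 = -2555959863366/101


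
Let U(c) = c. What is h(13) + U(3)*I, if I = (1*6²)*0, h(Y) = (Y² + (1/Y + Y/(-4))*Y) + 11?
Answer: 555/4 ≈ 138.75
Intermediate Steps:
h(Y) = 11 + Y² + Y*(1/Y - Y/4) (h(Y) = (Y² + (1/Y + Y*(-¼))*Y) + 11 = (Y² + (1/Y - Y/4)*Y) + 11 = (Y² + Y*(1/Y - Y/4)) + 11 = 11 + Y² + Y*(1/Y - Y/4))
I = 0 (I = (1*36)*0 = 36*0 = 0)
h(13) + U(3)*I = (12 + (¾)*13²) + 3*0 = (12 + (¾)*169) + 0 = (12 + 507/4) + 0 = 555/4 + 0 = 555/4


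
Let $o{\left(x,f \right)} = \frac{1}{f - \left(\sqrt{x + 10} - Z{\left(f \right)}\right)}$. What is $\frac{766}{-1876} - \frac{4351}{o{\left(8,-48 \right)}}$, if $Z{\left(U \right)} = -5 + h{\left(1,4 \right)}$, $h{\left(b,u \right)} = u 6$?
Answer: $\frac{118355519}{938} + 13053 \sqrt{2} \approx 1.4464 \cdot 10^{5}$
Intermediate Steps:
$h{\left(b,u \right)} = 6 u$
$Z{\left(U \right)} = 19$ ($Z{\left(U \right)} = -5 + 6 \cdot 4 = -5 + 24 = 19$)
$o{\left(x,f \right)} = \frac{1}{19 + f - \sqrt{10 + x}}$ ($o{\left(x,f \right)} = \frac{1}{f - \left(-19 + \sqrt{x + 10}\right)} = \frac{1}{f - \left(-19 + \sqrt{10 + x}\right)} = \frac{1}{19 + f - \sqrt{10 + x}}$)
$\frac{766}{-1876} - \frac{4351}{o{\left(8,-48 \right)}} = \frac{766}{-1876} - \frac{4351}{\frac{1}{19 - 48 - \sqrt{10 + 8}}} = 766 \left(- \frac{1}{1876}\right) - \frac{4351}{\frac{1}{19 - 48 - \sqrt{18}}} = - \frac{383}{938} - \frac{4351}{\frac{1}{19 - 48 - 3 \sqrt{2}}} = - \frac{383}{938} - \frac{4351}{\frac{1}{-29 - 3 \sqrt{2}}} = - \frac{383}{938} - 4351 \left(-29 - 3 \sqrt{2}\right) = - \frac{383}{938} + \left(126179 + 13053 \sqrt{2}\right) = \frac{118355519}{938} + 13053 \sqrt{2}$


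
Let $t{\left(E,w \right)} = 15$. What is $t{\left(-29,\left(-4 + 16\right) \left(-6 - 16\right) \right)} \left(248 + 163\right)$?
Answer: $6165$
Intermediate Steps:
$t{\left(-29,\left(-4 + 16\right) \left(-6 - 16\right) \right)} \left(248 + 163\right) = 15 \left(248 + 163\right) = 15 \cdot 411 = 6165$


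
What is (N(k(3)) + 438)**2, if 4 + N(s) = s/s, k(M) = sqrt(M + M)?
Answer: 189225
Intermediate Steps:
k(M) = sqrt(2)*sqrt(M) (k(M) = sqrt(2*M) = sqrt(2)*sqrt(M))
N(s) = -3 (N(s) = -4 + s/s = -4 + 1 = -3)
(N(k(3)) + 438)**2 = (-3 + 438)**2 = 435**2 = 189225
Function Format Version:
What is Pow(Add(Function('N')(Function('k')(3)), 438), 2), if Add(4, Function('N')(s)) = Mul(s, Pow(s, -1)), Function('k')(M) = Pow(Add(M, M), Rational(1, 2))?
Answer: 189225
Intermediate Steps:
Function('k')(M) = Mul(Pow(2, Rational(1, 2)), Pow(M, Rational(1, 2))) (Function('k')(M) = Pow(Mul(2, M), Rational(1, 2)) = Mul(Pow(2, Rational(1, 2)), Pow(M, Rational(1, 2))))
Function('N')(s) = -3 (Function('N')(s) = Add(-4, Mul(s, Pow(s, -1))) = Add(-4, 1) = -3)
Pow(Add(Function('N')(Function('k')(3)), 438), 2) = Pow(Add(-3, 438), 2) = Pow(435, 2) = 189225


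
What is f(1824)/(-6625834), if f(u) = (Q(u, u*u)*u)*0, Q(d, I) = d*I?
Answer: 0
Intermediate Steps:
Q(d, I) = I*d
f(u) = 0 (f(u) = (((u*u)*u)*u)*0 = ((u**2*u)*u)*0 = (u**3*u)*0 = u**4*0 = 0)
f(1824)/(-6625834) = 0/(-6625834) = 0*(-1/6625834) = 0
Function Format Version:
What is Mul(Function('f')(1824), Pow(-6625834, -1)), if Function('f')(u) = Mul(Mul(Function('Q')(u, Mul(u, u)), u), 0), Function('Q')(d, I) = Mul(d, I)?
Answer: 0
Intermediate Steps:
Function('Q')(d, I) = Mul(I, d)
Function('f')(u) = 0 (Function('f')(u) = Mul(Mul(Mul(Mul(u, u), u), u), 0) = Mul(Mul(Mul(Pow(u, 2), u), u), 0) = Mul(Mul(Pow(u, 3), u), 0) = Mul(Pow(u, 4), 0) = 0)
Mul(Function('f')(1824), Pow(-6625834, -1)) = Mul(0, Pow(-6625834, -1)) = Mul(0, Rational(-1, 6625834)) = 0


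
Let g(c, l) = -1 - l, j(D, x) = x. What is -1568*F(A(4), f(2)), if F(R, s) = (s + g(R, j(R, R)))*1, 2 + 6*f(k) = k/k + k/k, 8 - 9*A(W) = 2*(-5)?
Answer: 4704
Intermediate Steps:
A(W) = 2 (A(W) = 8/9 - 2*(-5)/9 = 8/9 - 1/9*(-10) = 8/9 + 10/9 = 2)
f(k) = 0 (f(k) = -1/3 + (k/k + k/k)/6 = -1/3 + (1 + 1)/6 = -1/3 + (1/6)*2 = -1/3 + 1/3 = 0)
F(R, s) = -1 + s - R (F(R, s) = (s + (-1 - R))*1 = (-1 + s - R)*1 = -1 + s - R)
-1568*F(A(4), f(2)) = -1568*(-1 + 0 - 1*2) = -1568*(-1 + 0 - 2) = -1568*(-3) = 4704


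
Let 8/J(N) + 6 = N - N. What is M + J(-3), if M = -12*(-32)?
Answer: 1148/3 ≈ 382.67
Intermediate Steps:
M = 384
J(N) = -4/3 (J(N) = 8/(-6 + (N - N)) = 8/(-6 + 0) = 8/(-6) = 8*(-1/6) = -4/3)
M + J(-3) = 384 - 4/3 = 1148/3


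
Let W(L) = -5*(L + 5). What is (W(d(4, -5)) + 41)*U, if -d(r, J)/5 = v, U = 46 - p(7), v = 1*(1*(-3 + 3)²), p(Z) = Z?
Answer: 624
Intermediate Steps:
v = 0 (v = 1*(1*0²) = 1*(1*0) = 1*0 = 0)
U = 39 (U = 46 - 1*7 = 46 - 7 = 39)
d(r, J) = 0 (d(r, J) = -5*0 = 0)
W(L) = -25 - 5*L (W(L) = -5*(5 + L) = -25 - 5*L)
(W(d(4, -5)) + 41)*U = ((-25 - 5*0) + 41)*39 = ((-25 + 0) + 41)*39 = (-25 + 41)*39 = 16*39 = 624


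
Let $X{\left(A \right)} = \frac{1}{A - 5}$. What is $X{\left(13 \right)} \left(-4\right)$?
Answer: $- \frac{1}{2} \approx -0.5$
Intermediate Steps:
$X{\left(A \right)} = \frac{1}{-5 + A}$
$X{\left(13 \right)} \left(-4\right) = \frac{1}{-5 + 13} \left(-4\right) = \frac{1}{8} \left(-4\right) = - \frac{1}{2}$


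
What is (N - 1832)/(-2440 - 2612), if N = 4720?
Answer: -722/1263 ≈ -0.57165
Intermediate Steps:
(N - 1832)/(-2440 - 2612) = (4720 - 1832)/(-2440 - 2612) = 2888/(-5052) = 2888*(-1/5052) = -722/1263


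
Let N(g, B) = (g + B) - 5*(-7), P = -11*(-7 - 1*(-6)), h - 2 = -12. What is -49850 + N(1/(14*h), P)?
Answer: -6972561/140 ≈ -49804.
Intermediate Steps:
h = -10 (h = 2 - 12 = -10)
P = 11 (P = -11*(-7 + 6) = -11*(-1) = 11)
N(g, B) = 35 + B + g (N(g, B) = (B + g) + 35 = 35 + B + g)
-49850 + N(1/(14*h), P) = -49850 + (35 + 11 + 1/(14*(-10))) = -49850 + (35 + 11 + 1/(-140)) = -49850 + (35 + 11 - 1/140) = -49850 + 6439/140 = -6972561/140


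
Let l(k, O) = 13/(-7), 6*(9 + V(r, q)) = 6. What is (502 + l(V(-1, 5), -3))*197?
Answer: 689697/7 ≈ 98528.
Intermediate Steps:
V(r, q) = -8 (V(r, q) = -9 + (⅙)*6 = -9 + 1 = -8)
l(k, O) = -13/7 (l(k, O) = 13*(-⅐) = -13/7)
(502 + l(V(-1, 5), -3))*197 = (502 - 13/7)*197 = (3501/7)*197 = 689697/7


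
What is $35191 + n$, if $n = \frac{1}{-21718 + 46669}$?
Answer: $\frac{878050642}{24951} \approx 35191.0$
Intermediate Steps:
$n = \frac{1}{24951} \approx 4.0079 \cdot 10^{-5}$
$35191 + n = 35191 + \frac{1}{24951} = \frac{878050642}{24951}$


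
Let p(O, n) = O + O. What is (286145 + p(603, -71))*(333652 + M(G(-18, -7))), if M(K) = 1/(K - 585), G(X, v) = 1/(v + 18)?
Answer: 616861264310907/6434 ≈ 9.5875e+10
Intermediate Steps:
p(O, n) = 2*O
G(X, v) = 1/(18 + v)
M(K) = 1/(-585 + K)
(286145 + p(603, -71))*(333652 + M(G(-18, -7))) = (286145 + 2*603)*(333652 + 1/(-585 + 1/(18 - 7))) = (286145 + 1206)*(333652 + 1/(-585 + 1/11)) = 287351*(333652 + 1/(-585 + 1/11)) = 287351*(333652 + 1/(-6434/11)) = 287351*(333652 - 11/6434) = 287351*(2146716957/6434) = 616861264310907/6434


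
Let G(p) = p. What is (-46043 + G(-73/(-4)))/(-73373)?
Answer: 184099/293492 ≈ 0.62727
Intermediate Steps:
(-46043 + G(-73/(-4)))/(-73373) = (-46043 - 73/(-4))/(-73373) = (-46043 - 73*(-1/4))*(-1/73373) = (-46043 + 73/4)*(-1/73373) = -184099/4*(-1/73373) = 184099/293492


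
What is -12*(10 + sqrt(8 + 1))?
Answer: -156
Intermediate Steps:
-12*(10 + sqrt(8 + 1)) = -12*(10 + sqrt(9)) = -12*(10 + 3) = -12*13 = -156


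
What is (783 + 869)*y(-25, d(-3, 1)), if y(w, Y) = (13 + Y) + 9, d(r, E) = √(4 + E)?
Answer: 36344 + 1652*√5 ≈ 40038.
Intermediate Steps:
y(w, Y) = 22 + Y
(783 + 869)*y(-25, d(-3, 1)) = (783 + 869)*(22 + √(4 + 1)) = 1652*(22 + √5) = 36344 + 1652*√5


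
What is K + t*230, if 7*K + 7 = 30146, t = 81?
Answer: 160549/7 ≈ 22936.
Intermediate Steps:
K = 30139/7 (K = -1 + (⅐)*30146 = -1 + 30146/7 = 30139/7 ≈ 4305.6)
K + t*230 = 30139/7 + 81*230 = 30139/7 + 18630 = 160549/7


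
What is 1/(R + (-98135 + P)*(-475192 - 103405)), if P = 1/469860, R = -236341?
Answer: 469860/26678829465565843 ≈ 1.7612e-11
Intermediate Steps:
P = 1/469860 ≈ 2.1283e-6
1/(R + (-98135 + P)*(-475192 - 103405)) = 1/(-236341 + (-98135 + 1/469860)*(-475192 - 103405)) = 1/(-236341 - 46109711099/469860*(-578597)) = 1/(-236341 + 26678940512748103/469860) = 1/(26678829465565843/469860) = 469860/26678829465565843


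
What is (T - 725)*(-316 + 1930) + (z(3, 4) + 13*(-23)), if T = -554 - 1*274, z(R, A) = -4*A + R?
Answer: -2506854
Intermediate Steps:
z(R, A) = R - 4*A
T = -828 (T = -554 - 274 = -828)
(T - 725)*(-316 + 1930) + (z(3, 4) + 13*(-23)) = (-828 - 725)*(-316 + 1930) + ((3 - 4*4) + 13*(-23)) = -1553*1614 + ((3 - 16) - 299) = -2506542 + (-13 - 299) = -2506542 - 312 = -2506854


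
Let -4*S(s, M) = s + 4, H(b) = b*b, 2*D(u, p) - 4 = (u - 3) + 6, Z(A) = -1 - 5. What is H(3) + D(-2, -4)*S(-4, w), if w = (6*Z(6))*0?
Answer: 9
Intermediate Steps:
Z(A) = -6
D(u, p) = 7/2 + u/2 (D(u, p) = 2 + ((u - 3) + 6)/2 = 2 + ((-3 + u) + 6)/2 = 2 + (3 + u)/2 = 2 + (3/2 + u/2) = 7/2 + u/2)
H(b) = b²
w = 0 (w = (6*(-6))*0 = -36*0 = 0)
S(s, M) = -1 - s/4 (S(s, M) = -(s + 4)/4 = -(4 + s)/4 = -1 - s/4)
H(3) + D(-2, -4)*S(-4, w) = 3² + (7/2 + (½)*(-2))*(-1 - ¼*(-4)) = 9 + (7/2 - 1)*(-1 + 1) = 9 + (5/2)*0 = 9 + 0 = 9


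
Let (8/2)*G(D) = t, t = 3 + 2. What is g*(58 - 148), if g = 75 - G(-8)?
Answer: -13275/2 ≈ -6637.5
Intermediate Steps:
t = 5
G(D) = 5/4 (G(D) = (1/4)*5 = 5/4)
g = 295/4 (g = 75 - 1*5/4 = 75 - 5/4 = 295/4 ≈ 73.750)
g*(58 - 148) = 295*(58 - 148)/4 = (295/4)*(-90) = -13275/2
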